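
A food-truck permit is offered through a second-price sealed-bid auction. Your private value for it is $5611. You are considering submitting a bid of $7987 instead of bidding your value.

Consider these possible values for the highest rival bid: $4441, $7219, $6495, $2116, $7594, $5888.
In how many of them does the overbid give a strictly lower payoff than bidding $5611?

The deviation hurts exactly when the highest competing bid lies strictly between $5611 and $7987 — overbidding then wins at a price above your value.
$4441: below both → same outcome either way.
$7219: inside the interval → strictly worse (loss $1608).
$6495: inside the interval → strictly worse (loss $884).
$2116: below both → same outcome either way.
$7594: inside the interval → strictly worse (loss $1983).
$5888: inside the interval → strictly worse (loss $277).
Count: 4.

4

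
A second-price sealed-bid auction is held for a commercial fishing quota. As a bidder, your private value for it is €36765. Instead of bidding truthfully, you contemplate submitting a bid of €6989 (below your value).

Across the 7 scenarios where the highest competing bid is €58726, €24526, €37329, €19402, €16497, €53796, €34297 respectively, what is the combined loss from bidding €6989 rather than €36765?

€52338

The deviation costs you only when the competing bid falls strictly between €6989 and €36765; elsewhere both bids give the same outcome.
€58726: outcomes coincide → loss €0.
€24526: truthful payoff €12239, deviation payoff €0 → loss €12239.
€37329: outcomes coincide → loss €0.
€19402: truthful payoff €17363, deviation payoff €0 → loss €17363.
€16497: truthful payoff €20268, deviation payoff €0 → loss €20268.
€53796: outcomes coincide → loss €0.
€34297: truthful payoff €2468, deviation payoff €0 → loss €2468.
Total loss = €12239 + €17363 + €20268 + €2468 = €52338.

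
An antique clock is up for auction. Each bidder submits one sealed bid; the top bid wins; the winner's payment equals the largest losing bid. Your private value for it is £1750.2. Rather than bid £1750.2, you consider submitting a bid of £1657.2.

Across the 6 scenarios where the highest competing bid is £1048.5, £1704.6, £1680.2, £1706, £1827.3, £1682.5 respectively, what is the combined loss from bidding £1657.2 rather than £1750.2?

The deviation costs you only when the competing bid falls strictly between £1657.2 and £1750.2; elsewhere both bids give the same outcome.
£1048.5: outcomes coincide → loss £0.
£1704.6: truthful payoff £45.6, deviation payoff £0 → loss £45.6.
£1680.2: truthful payoff £70, deviation payoff £0 → loss £70.
£1706: truthful payoff £44.2, deviation payoff £0 → loss £44.2.
£1827.3: outcomes coincide → loss £0.
£1682.5: truthful payoff £67.7, deviation payoff £0 → loss £67.7.
Total loss = £45.6 + £70 + £44.2 + £67.7 = £227.5.
Truthful bidding weakly dominates here: raising your bid can only win items priced above your value, and lowering it can only forfeit items priced below.

£227.5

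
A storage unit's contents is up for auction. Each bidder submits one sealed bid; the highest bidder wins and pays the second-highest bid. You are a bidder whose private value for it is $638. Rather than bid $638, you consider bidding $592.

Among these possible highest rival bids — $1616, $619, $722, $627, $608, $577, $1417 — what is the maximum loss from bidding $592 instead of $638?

$1616: same outcome either way → loss $0.
$619: truthful gives $19, deviation gives $0 → loss $19.
$722: same outcome either way → loss $0.
$627: truthful gives $11, deviation gives $0 → loss $11.
$608: truthful gives $30, deviation gives $0 → loss $30.
$577: same outcome either way → loss $0.
$1417: same outcome either way → loss $0.
Maximum loss: $30.

$30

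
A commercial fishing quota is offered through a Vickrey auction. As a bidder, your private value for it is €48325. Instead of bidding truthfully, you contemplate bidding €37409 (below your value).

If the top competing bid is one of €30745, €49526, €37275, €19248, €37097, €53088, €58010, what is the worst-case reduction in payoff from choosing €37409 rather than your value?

€0

€30745: same outcome either way → loss €0.
€49526: same outcome either way → loss €0.
€37275: same outcome either way → loss €0.
€19248: same outcome either way → loss €0.
€37097: same outcome either way → loss €0.
€53088: same outcome either way → loss €0.
€58010: same outcome either way → loss €0.
Maximum loss: €0.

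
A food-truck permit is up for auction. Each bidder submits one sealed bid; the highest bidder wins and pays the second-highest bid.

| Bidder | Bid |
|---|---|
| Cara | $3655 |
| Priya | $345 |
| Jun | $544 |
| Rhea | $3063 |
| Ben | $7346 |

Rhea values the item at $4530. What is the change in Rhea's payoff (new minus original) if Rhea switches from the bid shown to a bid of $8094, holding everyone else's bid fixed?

−$2816

The highest bid among the other bidders is $7346; Rhea's bid doesn't change that.
Original bid $3063: Rhea is not highest (top rival bid is $7346); payoff $0.
Alternative bid $8094: Rhea is highest, pays the top rival bid $7346; payoff $4530 − $7346 = −$2816.
Change in payoff = −$2816 − ($0) = −$2816.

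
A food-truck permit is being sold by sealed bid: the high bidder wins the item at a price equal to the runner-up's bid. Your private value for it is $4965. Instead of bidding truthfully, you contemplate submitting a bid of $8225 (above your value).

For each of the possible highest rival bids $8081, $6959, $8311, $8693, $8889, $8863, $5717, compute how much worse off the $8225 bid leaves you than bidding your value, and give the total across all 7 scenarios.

$5862

The deviation costs you only when the competing bid falls strictly between $4965 and $8225; elsewhere both bids give the same outcome.
$8081: truthful payoff $0, deviation payoff −$3116 → loss $3116.
$6959: truthful payoff $0, deviation payoff −$1994 → loss $1994.
$8311: outcomes coincide → loss $0.
$8693: outcomes coincide → loss $0.
$8889: outcomes coincide → loss $0.
$8863: outcomes coincide → loss $0.
$5717: truthful payoff $0, deviation payoff −$752 → loss $752.
Total loss = $3116 + $1994 + $752 = $5862.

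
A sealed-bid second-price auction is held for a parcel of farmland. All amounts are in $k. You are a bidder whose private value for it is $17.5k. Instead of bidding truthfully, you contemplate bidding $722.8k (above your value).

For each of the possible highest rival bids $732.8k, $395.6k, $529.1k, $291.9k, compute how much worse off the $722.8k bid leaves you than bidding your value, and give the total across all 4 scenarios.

$1164.1k

The deviation costs you only when the competing bid falls strictly between $17.5k and $722.8k; elsewhere both bids give the same outcome.
$732.8k: outcomes coincide → loss $0k.
$395.6k: truthful payoff $0k, deviation payoff −$378.1k → loss $378.1k.
$529.1k: truthful payoff $0k, deviation payoff −$511.6k → loss $511.6k.
$291.9k: truthful payoff $0k, deviation payoff −$274.4k → loss $274.4k.
Total loss = $378.1k + $511.6k + $274.4k = $1164.1k.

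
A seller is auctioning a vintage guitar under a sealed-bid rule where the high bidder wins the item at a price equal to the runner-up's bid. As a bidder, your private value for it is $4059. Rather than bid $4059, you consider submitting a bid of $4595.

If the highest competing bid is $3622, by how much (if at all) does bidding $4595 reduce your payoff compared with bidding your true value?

Bidding your value $4059: you win (since $4059 > $3622) and pay $3622. Payoff $437.
Bidding $4595: you win and pay $3622. Payoff $4059 − $3622 = $437.
Difference = $437 − $437 = $0; both bids lead to the same outcome because the competing bid is below both your value and your alternative bid.

$0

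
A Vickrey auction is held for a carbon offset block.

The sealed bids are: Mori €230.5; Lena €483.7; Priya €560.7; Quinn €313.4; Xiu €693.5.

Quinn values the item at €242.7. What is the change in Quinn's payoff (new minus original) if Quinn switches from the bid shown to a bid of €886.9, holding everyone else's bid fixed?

The highest bid among the other bidders is €693.5; Quinn's bid doesn't change that.
Original bid €313.4: Quinn is not highest (top rival bid is €693.5); payoff €0.
Alternative bid €886.9: Quinn is highest, pays the top rival bid €693.5; payoff €242.7 − €693.5 = −€450.8.
Change in payoff = −€450.8 − (€0) = −€450.8.

−€450.8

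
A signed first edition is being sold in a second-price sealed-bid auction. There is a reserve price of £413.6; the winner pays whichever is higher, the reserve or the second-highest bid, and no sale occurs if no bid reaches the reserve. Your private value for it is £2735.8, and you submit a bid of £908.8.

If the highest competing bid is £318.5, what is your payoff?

Your bid £908.8 is the highest and exceeds the reserve.
Price = max(second-highest bid, reserve) = max(£318.5, £413.6) = £413.6.
Payoff = £2735.8 − £413.6 = £2322.2.

£2322.2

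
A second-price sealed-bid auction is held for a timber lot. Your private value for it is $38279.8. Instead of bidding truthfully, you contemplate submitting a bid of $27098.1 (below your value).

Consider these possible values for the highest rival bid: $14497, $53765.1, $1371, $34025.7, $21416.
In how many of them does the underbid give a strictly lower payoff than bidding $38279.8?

The deviation hurts exactly when the highest competing bid lies strictly between $27098.1 and $38279.8 — underbidding then forfeits a profitable win.
$14497: below both → same outcome either way.
$53765.1: above both → same outcome either way.
$1371: below both → same outcome either way.
$34025.7: inside the interval → strictly worse (loss $4254.1).
$21416: below both → same outcome either way.
Count: 1.

1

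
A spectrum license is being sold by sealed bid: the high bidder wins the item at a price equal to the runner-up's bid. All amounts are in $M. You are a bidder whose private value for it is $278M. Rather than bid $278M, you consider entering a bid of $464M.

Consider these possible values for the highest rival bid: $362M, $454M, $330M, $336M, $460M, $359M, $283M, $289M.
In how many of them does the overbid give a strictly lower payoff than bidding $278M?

8

The deviation hurts exactly when the highest competing bid lies strictly between $278M and $464M — overbidding then wins at a price above your value.
$362M: inside the interval → strictly worse (loss $84M).
$454M: inside the interval → strictly worse (loss $176M).
$330M: inside the interval → strictly worse (loss $52M).
$336M: inside the interval → strictly worse (loss $58M).
$460M: inside the interval → strictly worse (loss $182M).
$359M: inside the interval → strictly worse (loss $81M).
$283M: inside the interval → strictly worse (loss $5M).
$289M: inside the interval → strictly worse (loss $11M).
Count: 8.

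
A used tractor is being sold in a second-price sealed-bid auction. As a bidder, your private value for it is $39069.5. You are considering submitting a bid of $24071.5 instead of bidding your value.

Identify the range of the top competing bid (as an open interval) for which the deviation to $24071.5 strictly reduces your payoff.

($24071.5, $39069.5)

If the competing bid is below $24071.5, both bids win at the same price — no difference.
If it is above $39069.5, both bids lose — no difference.
If it lies strictly between $24071.5 and $39069.5, bidding your value wins at a price below your value (positive payoff) while bidding $24071.5 loses (payoff 0).
So the deviation strictly hurts on the open interval ($24071.5, $39069.5).
In a second-price auction your bid sets only whether you win, not what you pay, so bidding your true value is weakly dominant.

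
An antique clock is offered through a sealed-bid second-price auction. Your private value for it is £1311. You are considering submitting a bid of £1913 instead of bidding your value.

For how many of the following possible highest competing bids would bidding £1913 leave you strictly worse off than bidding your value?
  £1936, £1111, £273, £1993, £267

0

The deviation hurts exactly when the highest competing bid lies strictly between £1311 and £1913 — overbidding then wins at a price above your value.
£1936: above both → same outcome either way.
£1111: below both → same outcome either way.
£273: below both → same outcome either way.
£1993: above both → same outcome either way.
£267: below both → same outcome either way.
Count: 0.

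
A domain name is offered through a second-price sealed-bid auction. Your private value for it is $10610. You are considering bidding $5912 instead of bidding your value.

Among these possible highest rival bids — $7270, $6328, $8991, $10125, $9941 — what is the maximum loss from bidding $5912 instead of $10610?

$4282

$7270: truthful gives $3340, deviation gives $0 → loss $3340.
$6328: truthful gives $4282, deviation gives $0 → loss $4282.
$8991: truthful gives $1619, deviation gives $0 → loss $1619.
$10125: truthful gives $485, deviation gives $0 → loss $485.
$9941: truthful gives $669, deviation gives $0 → loss $669.
Maximum loss: $4282.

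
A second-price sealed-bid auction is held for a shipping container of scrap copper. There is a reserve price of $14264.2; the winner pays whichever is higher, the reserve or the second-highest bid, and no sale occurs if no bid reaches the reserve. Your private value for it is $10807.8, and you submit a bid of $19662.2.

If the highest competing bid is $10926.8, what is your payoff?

−$3456.4

Your bid $19662.2 is the highest and exceeds the reserve.
Price = max(second-highest bid, reserve) = max($10926.8, $14264.2) = $14264.2.
Payoff = $10807.8 − $14264.2 = −$3456.4.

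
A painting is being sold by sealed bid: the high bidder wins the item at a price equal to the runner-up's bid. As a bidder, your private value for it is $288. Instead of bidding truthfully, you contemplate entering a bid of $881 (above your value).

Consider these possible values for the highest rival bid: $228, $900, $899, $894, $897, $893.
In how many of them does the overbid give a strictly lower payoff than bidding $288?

0

The deviation hurts exactly when the highest competing bid lies strictly between $288 and $881 — overbidding then wins at a price above your value.
$228: below both → same outcome either way.
$900: above both → same outcome either way.
$899: above both → same outcome either way.
$894: above both → same outcome either way.
$897: above both → same outcome either way.
$893: above both → same outcome either way.
Count: 0.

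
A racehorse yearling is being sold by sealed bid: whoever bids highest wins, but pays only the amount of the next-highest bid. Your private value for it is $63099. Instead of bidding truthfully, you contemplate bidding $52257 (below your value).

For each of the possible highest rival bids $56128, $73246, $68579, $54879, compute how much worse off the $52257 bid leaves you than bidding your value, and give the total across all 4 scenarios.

The deviation costs you only when the competing bid falls strictly between $52257 and $63099; elsewhere both bids give the same outcome.
$56128: truthful payoff $6971, deviation payoff $0 → loss $6971.
$73246: outcomes coincide → loss $0.
$68579: outcomes coincide → loss $0.
$54879: truthful payoff $8220, deviation payoff $0 → loss $8220.
Total loss = $6971 + $8220 = $15191.

$15191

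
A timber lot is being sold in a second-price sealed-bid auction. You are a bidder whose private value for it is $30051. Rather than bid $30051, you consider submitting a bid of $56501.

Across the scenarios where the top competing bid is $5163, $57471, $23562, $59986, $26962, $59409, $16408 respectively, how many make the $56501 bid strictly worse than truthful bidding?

0

The deviation hurts exactly when the highest competing bid lies strictly between $30051 and $56501 — overbidding then wins at a price above your value.
$5163: below both → same outcome either way.
$57471: above both → same outcome either way.
$23562: below both → same outcome either way.
$59986: above both → same outcome either way.
$26962: below both → same outcome either way.
$59409: above both → same outcome either way.
$16408: below both → same outcome either way.
Count: 0.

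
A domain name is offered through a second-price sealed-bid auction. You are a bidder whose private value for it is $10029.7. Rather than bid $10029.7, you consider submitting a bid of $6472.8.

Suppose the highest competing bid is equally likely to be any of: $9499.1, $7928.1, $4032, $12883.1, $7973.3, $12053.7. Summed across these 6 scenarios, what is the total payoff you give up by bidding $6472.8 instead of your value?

The deviation costs you only when the competing bid falls strictly between $6472.8 and $10029.7; elsewhere both bids give the same outcome.
$9499.1: truthful payoff $530.6, deviation payoff $0 → loss $530.6.
$7928.1: truthful payoff $2101.6, deviation payoff $0 → loss $2101.6.
$4032: outcomes coincide → loss $0.
$12883.1: outcomes coincide → loss $0.
$7973.3: truthful payoff $2056.4, deviation payoff $0 → loss $2056.4.
$12053.7: outcomes coincide → loss $0.
Total loss = $530.6 + $2101.6 + $2056.4 = $4688.6.

$4688.6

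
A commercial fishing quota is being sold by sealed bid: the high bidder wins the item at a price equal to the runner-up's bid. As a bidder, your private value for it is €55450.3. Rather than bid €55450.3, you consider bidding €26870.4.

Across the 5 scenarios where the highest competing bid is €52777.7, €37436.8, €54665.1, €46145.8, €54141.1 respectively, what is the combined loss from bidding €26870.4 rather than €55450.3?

€32085

The deviation costs you only when the competing bid falls strictly between €26870.4 and €55450.3; elsewhere both bids give the same outcome.
€52777.7: truthful payoff €2672.6, deviation payoff €0 → loss €2672.6.
€37436.8: truthful payoff €18013.5, deviation payoff €0 → loss €18013.5.
€54665.1: truthful payoff €785.2, deviation payoff €0 → loss €785.2.
€46145.8: truthful payoff €9304.5, deviation payoff €0 → loss €9304.5.
€54141.1: truthful payoff €1309.2, deviation payoff €0 → loss €1309.2.
Total loss = €2672.6 + €18013.5 + €785.2 + €9304.5 + €1309.2 = €32085.
Truthful bidding weakly dominates here: raising your bid can only win items priced above your value, and lowering it can only forfeit items priced below.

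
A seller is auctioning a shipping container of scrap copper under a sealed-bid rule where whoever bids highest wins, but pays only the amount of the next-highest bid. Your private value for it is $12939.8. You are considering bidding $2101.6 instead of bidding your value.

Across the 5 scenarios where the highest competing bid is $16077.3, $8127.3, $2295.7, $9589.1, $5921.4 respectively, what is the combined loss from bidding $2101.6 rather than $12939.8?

The deviation costs you only when the competing bid falls strictly between $2101.6 and $12939.8; elsewhere both bids give the same outcome.
$16077.3: outcomes coincide → loss $0.
$8127.3: truthful payoff $4812.5, deviation payoff $0 → loss $4812.5.
$2295.7: truthful payoff $10644.1, deviation payoff $0 → loss $10644.1.
$9589.1: truthful payoff $3350.7, deviation payoff $0 → loss $3350.7.
$5921.4: truthful payoff $7018.4, deviation payoff $0 → loss $7018.4.
Total loss = $4812.5 + $10644.1 + $3350.7 + $7018.4 = $25825.7.

$25825.7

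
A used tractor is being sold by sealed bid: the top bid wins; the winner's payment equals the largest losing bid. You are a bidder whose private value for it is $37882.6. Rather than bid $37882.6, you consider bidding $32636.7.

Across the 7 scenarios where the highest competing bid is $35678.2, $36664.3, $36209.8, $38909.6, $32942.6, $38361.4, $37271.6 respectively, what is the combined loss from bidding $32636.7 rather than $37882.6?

$10646.5

The deviation costs you only when the competing bid falls strictly between $32636.7 and $37882.6; elsewhere both bids give the same outcome.
$35678.2: truthful payoff $2204.4, deviation payoff $0 → loss $2204.4.
$36664.3: truthful payoff $1218.3, deviation payoff $0 → loss $1218.3.
$36209.8: truthful payoff $1672.8, deviation payoff $0 → loss $1672.8.
$38909.6: outcomes coincide → loss $0.
$32942.6: truthful payoff $4940, deviation payoff $0 → loss $4940.
$38361.4: outcomes coincide → loss $0.
$37271.6: truthful payoff $611, deviation payoff $0 → loss $611.
Total loss = $2204.4 + $1218.3 + $1672.8 + $4940 + $611 = $10646.5.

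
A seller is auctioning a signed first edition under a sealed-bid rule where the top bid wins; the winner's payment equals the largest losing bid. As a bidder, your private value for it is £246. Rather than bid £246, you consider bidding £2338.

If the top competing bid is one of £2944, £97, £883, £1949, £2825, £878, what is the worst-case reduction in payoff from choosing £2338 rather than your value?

£2944: same outcome either way → loss £0.
£97: same outcome either way → loss £0.
£883: truthful gives £0, deviation gives −£637 → loss £637.
£1949: truthful gives £0, deviation gives −£1703 → loss £1703.
£2825: same outcome either way → loss £0.
£878: truthful gives £0, deviation gives −£632 → loss £632.
Maximum loss: £1703.

£1703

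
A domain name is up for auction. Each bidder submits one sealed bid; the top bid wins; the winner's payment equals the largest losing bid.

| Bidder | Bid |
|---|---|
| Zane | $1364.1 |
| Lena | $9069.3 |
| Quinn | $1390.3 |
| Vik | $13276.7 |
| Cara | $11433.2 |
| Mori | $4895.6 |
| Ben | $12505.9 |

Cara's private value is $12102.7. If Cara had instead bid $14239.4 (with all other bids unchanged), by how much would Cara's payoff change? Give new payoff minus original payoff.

The highest bid among the other bidders is $13276.7; Cara's bid doesn't change that.
Original bid $11433.2: Cara is not highest (top rival bid is $13276.7); payoff $0.
Alternative bid $14239.4: Cara is highest, pays the top rival bid $13276.7; payoff $12102.7 − $13276.7 = −$1174.
Change in payoff = −$1174 − ($0) = −$1174.

−$1174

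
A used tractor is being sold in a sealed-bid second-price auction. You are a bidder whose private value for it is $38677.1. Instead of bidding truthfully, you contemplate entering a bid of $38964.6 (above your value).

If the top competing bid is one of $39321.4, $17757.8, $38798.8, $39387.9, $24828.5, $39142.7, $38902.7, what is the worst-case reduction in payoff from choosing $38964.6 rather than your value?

$39321.4: same outcome either way → loss $0.
$17757.8: same outcome either way → loss $0.
$38798.8: truthful gives $0, deviation gives −$121.7 → loss $121.7.
$39387.9: same outcome either way → loss $0.
$24828.5: same outcome either way → loss $0.
$39142.7: same outcome either way → loss $0.
$38902.7: truthful gives $0, deviation gives −$225.6 → loss $225.6.
Maximum loss: $225.6.

$225.6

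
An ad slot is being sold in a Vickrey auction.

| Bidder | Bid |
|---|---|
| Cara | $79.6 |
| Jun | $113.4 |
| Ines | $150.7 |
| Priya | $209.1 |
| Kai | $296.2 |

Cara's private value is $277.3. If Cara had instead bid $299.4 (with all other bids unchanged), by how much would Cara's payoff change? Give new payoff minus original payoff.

The highest bid among the other bidders is $296.2; Cara's bid doesn't change that.
Original bid $79.6: Cara is not highest (top rival bid is $296.2); payoff $0.
Alternative bid $299.4: Cara is highest, pays the top rival bid $296.2; payoff $277.3 − $296.2 = −$18.9.
Change in payoff = −$18.9 − ($0) = −$18.9.

−$18.9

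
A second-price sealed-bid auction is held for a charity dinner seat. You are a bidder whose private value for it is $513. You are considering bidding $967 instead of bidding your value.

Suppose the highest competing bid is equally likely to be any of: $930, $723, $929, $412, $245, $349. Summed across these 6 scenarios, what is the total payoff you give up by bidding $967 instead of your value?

$1043

The deviation costs you only when the competing bid falls strictly between $513 and $967; elsewhere both bids give the same outcome.
$930: truthful payoff $0, deviation payoff −$417 → loss $417.
$723: truthful payoff $0, deviation payoff −$210 → loss $210.
$929: truthful payoff $0, deviation payoff −$416 → loss $416.
$412: outcomes coincide → loss $0.
$245: outcomes coincide → loss $0.
$349: outcomes coincide → loss $0.
Total loss = $417 + $210 + $416 = $1043.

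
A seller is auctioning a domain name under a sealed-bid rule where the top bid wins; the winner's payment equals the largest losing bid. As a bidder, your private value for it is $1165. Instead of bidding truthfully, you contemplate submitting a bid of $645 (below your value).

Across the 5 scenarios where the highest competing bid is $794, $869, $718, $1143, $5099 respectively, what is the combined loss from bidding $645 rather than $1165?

$1136

The deviation costs you only when the competing bid falls strictly between $645 and $1165; elsewhere both bids give the same outcome.
$794: truthful payoff $371, deviation payoff $0 → loss $371.
$869: truthful payoff $296, deviation payoff $0 → loss $296.
$718: truthful payoff $447, deviation payoff $0 → loss $447.
$1143: truthful payoff $22, deviation payoff $0 → loss $22.
$5099: outcomes coincide → loss $0.
Total loss = $371 + $296 + $447 + $22 = $1136.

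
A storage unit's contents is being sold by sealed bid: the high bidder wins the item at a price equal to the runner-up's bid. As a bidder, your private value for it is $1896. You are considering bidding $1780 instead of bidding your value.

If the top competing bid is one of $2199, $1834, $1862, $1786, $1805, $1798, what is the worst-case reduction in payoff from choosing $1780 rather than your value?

$2199: same outcome either way → loss $0.
$1834: truthful gives $62, deviation gives $0 → loss $62.
$1862: truthful gives $34, deviation gives $0 → loss $34.
$1786: truthful gives $110, deviation gives $0 → loss $110.
$1805: truthful gives $91, deviation gives $0 → loss $91.
$1798: truthful gives $98, deviation gives $0 → loss $98.
Maximum loss: $110.

$110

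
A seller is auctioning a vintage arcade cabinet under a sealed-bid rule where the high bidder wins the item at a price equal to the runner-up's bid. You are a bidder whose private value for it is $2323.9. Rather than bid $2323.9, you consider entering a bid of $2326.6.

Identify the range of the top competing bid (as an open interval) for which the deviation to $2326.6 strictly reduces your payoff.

If the competing bid is below $2323.9, both bids win at the same price — no difference.
If it is above $2326.6, both bids lose — no difference.
If it lies strictly between $2323.9 and $2326.6, bidding your value loses (payoff 0) while bidding $2326.6 wins at a price above your value (payoff negative).
So the deviation strictly hurts on the open interval ($2323.9, $2326.6).

($2323.9, $2326.6)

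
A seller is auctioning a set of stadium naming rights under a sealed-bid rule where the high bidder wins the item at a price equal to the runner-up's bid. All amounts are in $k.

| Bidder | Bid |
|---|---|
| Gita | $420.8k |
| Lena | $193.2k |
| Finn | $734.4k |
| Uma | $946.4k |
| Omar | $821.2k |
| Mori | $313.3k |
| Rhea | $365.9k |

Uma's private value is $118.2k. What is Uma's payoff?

−$703k

Highest bid: Uma at $946.4k, so Uma wins.
Second-highest bid: Omar at $821.2k — that is the price the winner pays.
Uma's payoff = value − price = $118.2k − $821.2k = −$703k.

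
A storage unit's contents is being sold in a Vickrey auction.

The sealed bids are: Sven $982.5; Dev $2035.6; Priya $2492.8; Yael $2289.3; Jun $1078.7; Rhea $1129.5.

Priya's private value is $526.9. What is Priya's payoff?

Highest bid: Priya at $2492.8, so Priya wins.
Second-highest bid: Yael at $2289.3 — that is the price the winner pays.
Priya's payoff = value − price = $526.9 − $2289.3 = −$1762.4.

−$1762.4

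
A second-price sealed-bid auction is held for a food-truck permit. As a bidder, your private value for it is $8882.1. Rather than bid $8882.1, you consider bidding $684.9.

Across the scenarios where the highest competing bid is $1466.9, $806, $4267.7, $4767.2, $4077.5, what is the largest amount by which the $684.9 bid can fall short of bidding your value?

$1466.9: truthful gives $7415.2, deviation gives $0 → loss $7415.2.
$806: truthful gives $8076.1, deviation gives $0 → loss $8076.1.
$4267.7: truthful gives $4614.4, deviation gives $0 → loss $4614.4.
$4767.2: truthful gives $4114.9, deviation gives $0 → loss $4114.9.
$4077.5: truthful gives $4804.6, deviation gives $0 → loss $4804.6.
Maximum loss: $8076.1.

$8076.1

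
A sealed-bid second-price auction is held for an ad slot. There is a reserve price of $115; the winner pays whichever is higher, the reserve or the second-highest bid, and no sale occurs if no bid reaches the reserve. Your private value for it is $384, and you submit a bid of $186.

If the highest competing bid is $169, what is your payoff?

Your bid $186 is the highest and exceeds the reserve.
Price = max(second-highest bid, reserve) = max($169, $115) = $169.
Payoff = $384 − $169 = $215.

$215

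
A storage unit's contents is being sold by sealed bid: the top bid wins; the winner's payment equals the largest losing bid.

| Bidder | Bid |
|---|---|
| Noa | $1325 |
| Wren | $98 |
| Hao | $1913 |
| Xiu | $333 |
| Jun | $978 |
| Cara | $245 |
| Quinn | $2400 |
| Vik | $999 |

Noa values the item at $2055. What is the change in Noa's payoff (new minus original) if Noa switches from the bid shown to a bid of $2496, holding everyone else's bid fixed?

−$345

The highest bid among the other bidders is $2400; Noa's bid doesn't change that.
Original bid $1325: Noa is not highest (top rival bid is $2400); payoff $0.
Alternative bid $2496: Noa is highest, pays the top rival bid $2400; payoff $2055 − $2400 = −$345.
Change in payoff = −$345 − ($0) = −$345.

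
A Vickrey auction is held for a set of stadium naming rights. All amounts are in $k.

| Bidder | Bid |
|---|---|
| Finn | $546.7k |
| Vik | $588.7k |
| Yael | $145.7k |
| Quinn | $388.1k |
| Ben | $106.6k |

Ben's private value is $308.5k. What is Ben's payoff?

Highest bid: Vik at $588.7k, so Vik wins.
Second-highest bid: Finn at $546.7k — that is the price the winner pays.
Ben did not win, so Ben pays nothing and receives nothing: payoff $0k.

$0k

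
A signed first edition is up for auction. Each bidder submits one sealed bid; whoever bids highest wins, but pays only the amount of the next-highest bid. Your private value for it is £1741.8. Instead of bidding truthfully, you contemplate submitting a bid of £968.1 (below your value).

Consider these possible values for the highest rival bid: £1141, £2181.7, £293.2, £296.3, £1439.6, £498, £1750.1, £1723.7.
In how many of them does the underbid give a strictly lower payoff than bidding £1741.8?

The deviation hurts exactly when the highest competing bid lies strictly between £968.1 and £1741.8 — underbidding then forfeits a profitable win.
£1141: inside the interval → strictly worse (loss £600.8).
£2181.7: above both → same outcome either way.
£293.2: below both → same outcome either way.
£296.3: below both → same outcome either way.
£1439.6: inside the interval → strictly worse (loss £302.2).
£498: below both → same outcome either way.
£1750.1: above both → same outcome either way.
£1723.7: inside the interval → strictly worse (loss £18.1).
Count: 3.

3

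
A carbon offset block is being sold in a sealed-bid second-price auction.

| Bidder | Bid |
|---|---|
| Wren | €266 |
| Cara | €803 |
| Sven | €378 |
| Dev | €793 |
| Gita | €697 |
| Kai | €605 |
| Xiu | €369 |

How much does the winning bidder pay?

Highest bid: Cara at €803, so Cara wins.
Second-highest bid: Dev at €793 — that is the price the winner pays.

€793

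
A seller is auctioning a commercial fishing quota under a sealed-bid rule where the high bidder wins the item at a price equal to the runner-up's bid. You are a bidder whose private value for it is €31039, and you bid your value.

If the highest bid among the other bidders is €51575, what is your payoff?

Your bid €31039 is below the highest competing bid €51575, so you lose.
A losing bidder pays nothing and receives nothing: payoff = €0.

€0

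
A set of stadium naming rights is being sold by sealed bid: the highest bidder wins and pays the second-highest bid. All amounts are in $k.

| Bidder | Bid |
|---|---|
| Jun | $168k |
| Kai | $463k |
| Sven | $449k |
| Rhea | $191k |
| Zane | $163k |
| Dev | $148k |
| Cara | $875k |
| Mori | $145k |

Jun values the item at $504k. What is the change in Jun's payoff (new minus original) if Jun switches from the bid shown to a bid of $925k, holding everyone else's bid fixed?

−$371k

The highest bid among the other bidders is $875k; Jun's bid doesn't change that.
Original bid $168k: Jun is not highest (top rival bid is $875k); payoff $0k.
Alternative bid $925k: Jun is highest, pays the top rival bid $875k; payoff $504k − $875k = −$371k.
Change in payoff = −$371k − ($0k) = −$371k.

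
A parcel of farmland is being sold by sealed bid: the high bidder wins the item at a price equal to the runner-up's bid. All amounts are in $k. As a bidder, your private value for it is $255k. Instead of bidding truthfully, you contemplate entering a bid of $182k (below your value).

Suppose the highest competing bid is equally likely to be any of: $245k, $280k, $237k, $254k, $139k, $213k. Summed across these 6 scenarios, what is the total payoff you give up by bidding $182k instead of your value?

The deviation costs you only when the competing bid falls strictly between $182k and $255k; elsewhere both bids give the same outcome.
$245k: truthful payoff $10k, deviation payoff $0k → loss $10k.
$280k: outcomes coincide → loss $0k.
$237k: truthful payoff $18k, deviation payoff $0k → loss $18k.
$254k: truthful payoff $1k, deviation payoff $0k → loss $1k.
$139k: outcomes coincide → loss $0k.
$213k: truthful payoff $42k, deviation payoff $0k → loss $42k.
Total loss = $10k + $18k + $1k + $42k = $71k.

$71k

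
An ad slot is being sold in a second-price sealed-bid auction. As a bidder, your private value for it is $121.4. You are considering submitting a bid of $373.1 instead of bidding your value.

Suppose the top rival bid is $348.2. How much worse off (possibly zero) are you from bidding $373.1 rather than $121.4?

$226.8

Bidding your value $121.4: you lose (since $121.4 < $348.2). Payoff $0.
Bidding $373.1: you win and pay $348.2. Payoff $121.4 − $348.2 = −$226.8.
The competing bid $348.2 lies between your value and your inflated bid, so overbidding wins an item priced above your value.
Loss from deviating = $0 − (−$226.8) = $226.8.
Because the price is fixed by the runner-up's bid, deviating from your value can only change a good outcome into a bad one — never the reverse.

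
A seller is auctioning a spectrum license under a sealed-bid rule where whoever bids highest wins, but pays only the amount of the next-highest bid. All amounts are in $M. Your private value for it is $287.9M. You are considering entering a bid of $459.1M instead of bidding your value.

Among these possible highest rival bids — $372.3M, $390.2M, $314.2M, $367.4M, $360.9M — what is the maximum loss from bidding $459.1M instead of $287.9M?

$372.3M: truthful gives $0M, deviation gives −$84.4M → loss $84.4M.
$390.2M: truthful gives $0M, deviation gives −$102.3M → loss $102.3M.
$314.2M: truthful gives $0M, deviation gives −$26.3M → loss $26.3M.
$367.4M: truthful gives $0M, deviation gives −$79.5M → loss $79.5M.
$360.9M: truthful gives $0M, deviation gives −$73M → loss $73M.
Maximum loss: $102.3M.

$102.3M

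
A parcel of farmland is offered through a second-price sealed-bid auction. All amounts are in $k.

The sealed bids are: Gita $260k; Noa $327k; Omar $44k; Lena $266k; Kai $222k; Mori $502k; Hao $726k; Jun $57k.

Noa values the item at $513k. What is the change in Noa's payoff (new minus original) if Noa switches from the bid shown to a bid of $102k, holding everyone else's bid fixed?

$0k

The highest bid among the other bidders is $726k; Noa's bid doesn't change that.
Original bid $327k: Noa is not highest (top rival bid is $726k); payoff $0k.
Alternative bid $102k: Noa is not highest (top rival bid is $726k); payoff $0k.
Change in payoff = $0k − ($0k) = $0k.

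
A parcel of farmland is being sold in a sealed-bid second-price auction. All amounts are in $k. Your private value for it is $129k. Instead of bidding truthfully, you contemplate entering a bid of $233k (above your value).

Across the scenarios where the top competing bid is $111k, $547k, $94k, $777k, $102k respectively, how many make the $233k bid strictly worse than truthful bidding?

0

The deviation hurts exactly when the highest competing bid lies strictly between $129k and $233k — overbidding then wins at a price above your value.
$111k: below both → same outcome either way.
$547k: above both → same outcome either way.
$94k: below both → same outcome either way.
$777k: above both → same outcome either way.
$102k: below both → same outcome either way.
Count: 0.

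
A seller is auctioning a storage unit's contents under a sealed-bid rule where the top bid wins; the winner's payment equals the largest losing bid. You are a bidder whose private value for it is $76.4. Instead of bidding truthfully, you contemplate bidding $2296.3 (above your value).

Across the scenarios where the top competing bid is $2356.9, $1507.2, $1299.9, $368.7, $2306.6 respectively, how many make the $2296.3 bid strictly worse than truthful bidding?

The deviation hurts exactly when the highest competing bid lies strictly between $76.4 and $2296.3 — overbidding then wins at a price above your value.
$2356.9: above both → same outcome either way.
$1507.2: inside the interval → strictly worse (loss $1430.8).
$1299.9: inside the interval → strictly worse (loss $1223.5).
$368.7: inside the interval → strictly worse (loss $292.3).
$2306.6: above both → same outcome either way.
Count: 3.

3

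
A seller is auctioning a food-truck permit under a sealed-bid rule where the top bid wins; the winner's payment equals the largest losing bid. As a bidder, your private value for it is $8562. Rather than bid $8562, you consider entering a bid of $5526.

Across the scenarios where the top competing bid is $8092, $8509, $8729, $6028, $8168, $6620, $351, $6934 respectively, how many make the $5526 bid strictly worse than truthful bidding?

6

The deviation hurts exactly when the highest competing bid lies strictly between $5526 and $8562 — underbidding then forfeits a profitable win.
$8092: inside the interval → strictly worse (loss $470).
$8509: inside the interval → strictly worse (loss $53).
$8729: above both → same outcome either way.
$6028: inside the interval → strictly worse (loss $2534).
$8168: inside the interval → strictly worse (loss $394).
$6620: inside the interval → strictly worse (loss $1942).
$351: below both → same outcome either way.
$6934: inside the interval → strictly worse (loss $1628).
Count: 6.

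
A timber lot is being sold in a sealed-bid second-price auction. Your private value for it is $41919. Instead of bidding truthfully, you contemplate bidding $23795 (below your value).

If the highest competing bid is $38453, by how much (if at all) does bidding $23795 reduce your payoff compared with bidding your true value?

Bidding your value $41919: you win (since $41919 > $38453) and pay $38453. Payoff $3466.
Bidding $23795: you lose. Payoff $0.
The competing bid $38453 lies between your shaded bid and your value, so underbidding forfeits an item you could have won at a profitable price.
Loss from deviating = $3466 − ($0) = $3466.
In a second-price auction your bid sets only whether you win, not what you pay, so bidding your true value is weakly dominant.

$3466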